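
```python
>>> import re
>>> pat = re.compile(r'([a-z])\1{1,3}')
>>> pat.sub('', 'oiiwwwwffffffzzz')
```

The backreference `\1` re-matches whatever the first group consumed, character for character.
Matches: at [1:3] → 'ii'; at [3:7] → 'wwww'; at [7:11] → 'ffff'; at [11:13] → 'ff'; at [13:16] → 'zzz'.
`sub` substitutes '' at each match site.

'o'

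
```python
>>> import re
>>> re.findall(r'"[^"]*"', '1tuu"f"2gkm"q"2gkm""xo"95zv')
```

['"f"', '"q"', '""']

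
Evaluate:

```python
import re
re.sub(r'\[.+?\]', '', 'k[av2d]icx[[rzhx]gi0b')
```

'kicxgi0b'

Lazy quantifiers expand one character at a time until the remainder of the pattern can match.
Matches: at [1:7] → '[av2d]'; at [10:17] → '[[rzhx]'.
Every occurrence is swapped for ''.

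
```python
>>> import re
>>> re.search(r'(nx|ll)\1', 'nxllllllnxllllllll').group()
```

`\1` has to match the exact text group 1 already captured.
`search` walks the string left to right and returns the first match it finds.
The match spans [2:6] → 'llll'.
Captured: group 1 = 'll'.

'llll'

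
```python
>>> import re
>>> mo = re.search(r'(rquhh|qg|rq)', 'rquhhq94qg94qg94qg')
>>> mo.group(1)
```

'rquhh'

The match spans [0:5] → 'rquhh'.
Captured: group 1 = 'rquhh'.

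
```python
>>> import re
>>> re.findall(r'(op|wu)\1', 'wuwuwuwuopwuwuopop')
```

The backreference `\1` re-matches whatever the first group consumed, character for character.
Matches: at [0:4] match 'wuwu', group 1 = 'wu'; at [4:8] match 'wuwu', group 1 = 'wu'; at [10:14] match 'wuwu', group 1 = 'wu'; at [14:18] match 'opop', group 1 = 'op'.
One capturing group, so `findall` returns just the captured substring from each match — 4 in all.

['wu', 'wu', 'wu', 'op']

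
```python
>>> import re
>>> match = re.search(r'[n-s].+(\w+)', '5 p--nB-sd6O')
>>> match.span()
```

(2, 12)

The match spans [2:12] → 'p--nB-sd6O'.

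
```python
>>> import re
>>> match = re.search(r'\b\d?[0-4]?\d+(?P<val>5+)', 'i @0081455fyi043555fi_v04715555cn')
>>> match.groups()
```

('5',)

The pattern matches a word boundary (`\b`, zero-width); then optionally a digit, then optionally a character in [0-4], then one or more of a digit; then one or more of a literal '5' (captured as 'val').
`search` walks the string left to right and returns the first match it finds.
The match spans [3:10] → '0081455'.
Captured: group 1 = '5'.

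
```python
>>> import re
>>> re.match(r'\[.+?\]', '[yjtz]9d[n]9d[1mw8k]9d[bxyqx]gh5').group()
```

'[yjtz]'

A `+?`/`*?`/`{m,n}?` starts at its minimum and grows only as far as needed for what follows to match.
With `match`, the pattern is implicitly anchored at the beginning.
The match spans [0:6] → '[yjtz]'.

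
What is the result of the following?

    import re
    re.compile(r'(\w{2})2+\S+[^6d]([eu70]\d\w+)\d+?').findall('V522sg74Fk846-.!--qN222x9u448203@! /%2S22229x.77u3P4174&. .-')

[('V5', 'u44820'), ('2S', 'u3P417')]

Pattern: exactly 2 of a word character (captured); then one or more of a literal '2', then one or more of a non-whitespace character, then any character except [6d]; then one of [eu70], then a digit, then one or more of a word character (captured); then one or more of a digit (lazy).
Matches: at [0:32] match 'V522sg74Fk846-.!--qN222x9u448203', groups = ('V5', 'u44820'); at [37:55] match '2S22229x.77u3P4174', groups = ('2S', 'u3P417').
`findall` packs the 2 group values into a tuple for every match.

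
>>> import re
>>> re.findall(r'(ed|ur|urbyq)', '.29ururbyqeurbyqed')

`|` is ordered: at each position the engine commits to the first alternative that works.
One capturing group, so `findall` returns just the captured substring from each match — 4 in all.

['ur', 'ur', 'ur', 'ed']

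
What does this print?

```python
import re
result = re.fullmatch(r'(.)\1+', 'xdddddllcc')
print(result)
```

None

`re.fullmatch` requires the pattern to consume the entire string.
Here the pattern can't cover the whole string, so the call returns None.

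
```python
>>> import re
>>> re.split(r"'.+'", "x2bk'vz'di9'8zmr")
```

`split` removes every match and returns the 2 fragments in between.

['x2bk', '8zmr']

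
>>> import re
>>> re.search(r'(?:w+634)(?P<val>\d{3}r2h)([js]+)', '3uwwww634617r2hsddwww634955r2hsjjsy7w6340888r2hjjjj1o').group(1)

'617r2h'

This matches one or more of a literal 'w', then the literal '634' (non-capturing group); then exactly 3 of a digit, then the literal 'r2h' (captured as 'val'); then one or more of one of [js] (captured).
`re.search` tries every starting position until one works.
The match spans [2:16] → 'wwww634617r2hs'.
Captured: group 1 = '617r2h', group 2 = 's'.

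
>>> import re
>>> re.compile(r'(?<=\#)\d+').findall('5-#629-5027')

The `(?=…)`/`(?<=…)` assertion just peeks at neighbouring text; it doesn't advance the match position.
Matches: at [3:6] → '629'.
`findall` yields the raw match text (1 of them) because the pattern has no groups.

['629']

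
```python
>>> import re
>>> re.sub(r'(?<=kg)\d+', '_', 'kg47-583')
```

'kg_-583'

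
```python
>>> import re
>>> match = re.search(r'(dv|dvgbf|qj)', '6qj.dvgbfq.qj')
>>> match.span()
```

(1, 3)

The match spans [1:3] → 'qj'.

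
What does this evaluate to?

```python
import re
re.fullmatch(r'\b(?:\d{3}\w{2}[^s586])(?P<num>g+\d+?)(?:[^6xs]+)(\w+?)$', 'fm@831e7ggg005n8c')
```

This matches a word boundary (`\b`, zero-width); then exactly 3 of a digit, then exactly 2 of a word character, then any character except [s586] (non-capturing group); then one or more of a literal 'g', then one or more of a digit (lazy) (captured as 'num'); then one or more of any character except [6xs] (non-capturing group); then one or more of a word character (lazy) (captured); then anchored at the end.
For `fullmatch`, every character of the input must be accounted for by the pattern.
Here the pattern can't cover the whole string, so the call returns None.

None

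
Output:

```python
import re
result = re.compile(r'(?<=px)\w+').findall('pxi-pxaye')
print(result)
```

['i', 'aye']

Because the assertion is zero-width, the text it checks is not consumed and won't appear in the result.
Matches: at [2:3] → 'i'; at [6:9] → 'aye'.
No capturing groups, so `findall` returns the 2 full match strings.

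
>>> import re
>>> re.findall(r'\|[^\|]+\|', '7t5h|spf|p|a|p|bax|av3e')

['|spf|', '|a|', '|bax|']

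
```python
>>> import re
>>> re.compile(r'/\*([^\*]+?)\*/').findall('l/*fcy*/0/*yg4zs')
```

['fcy']

Scanning left to right: at [1:8] match '/*fcy*/', group 1 = 'fcy'.
`findall` collects group 1 from the one match (1 total).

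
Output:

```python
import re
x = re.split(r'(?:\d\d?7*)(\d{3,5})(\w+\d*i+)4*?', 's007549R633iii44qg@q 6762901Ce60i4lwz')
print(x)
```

['s', '549', 'R633iii', '44qg@q ', '62901', 'Ce60i', '4lwz']

This matches a digit, then optionally a digit, then zero or more of the literal '7' (non-capturing group); then 3 to 5 of a digit (captured); then one or more of a word character, then zero or more of a digit, then one or more of the literal 'i' (captured); then zero or more of a literal '4' (lazy).
A non-greedy quantifier consumes as few characters as it can — just enough that the remainder of the pattern still matches from where it stops; whatever follows it matches normally.
Matches to split on: at [1:14] → '007549R633iii'; at [21:33] → '6762901Ce60i'.
`re.split` interleaves the captured-group text with the surrounding fragments.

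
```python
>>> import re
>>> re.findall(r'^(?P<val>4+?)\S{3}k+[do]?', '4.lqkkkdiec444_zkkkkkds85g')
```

['4']

This matches anchored at the start of the string; then one or more of a literal '4' (lazy) (captured as 'val'); then exactly 3 of a non-whitespace character, then one or more of a literal 'k', then optionally one of [do].
Scanning left to right: at [0:8] match '4.lqkkkd', group 1 = '4'.
With a single group, `findall` returns only what that group captured — 1 item.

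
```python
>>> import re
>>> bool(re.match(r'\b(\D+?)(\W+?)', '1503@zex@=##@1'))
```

False

Pattern: a word boundary (`\b`, zero-width); then one or more of a non-digit (lazy) (captured); then one or more of a non-word character (lazy) (captured).
`match` is anchored at position 0; if the pattern doesn't fit there, it returns None.
Here the pattern fails at index 0, so the call returns None, and `bool(None)` is False.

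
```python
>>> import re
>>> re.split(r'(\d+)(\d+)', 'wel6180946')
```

['wel', '618094', '6', '']

Pattern: one or more of a digit (captured); then one or more of a digit (captured).
Matches to split on: at [3:10] → '6180946'.
Because the pattern has a capturing group, `split` also inserts each captured text between the pieces.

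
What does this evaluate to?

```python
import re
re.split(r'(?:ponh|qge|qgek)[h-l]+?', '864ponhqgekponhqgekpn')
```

['864ponh', 'ponh', 'pn']

Splitting on the pattern gives 3 pieces.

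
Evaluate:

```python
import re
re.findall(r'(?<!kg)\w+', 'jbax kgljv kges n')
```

A negative assertion filters positions out without eating any characters.
Walking the string: at [0:4] → 'jbax'; at [5:10] → 'kgljv'; at [11:15] → 'kges'; at [16:17] → 'n'.
`findall` yields the raw match text (4 of them) because the pattern has no groups.

['jbax', 'kgljv', 'kges', 'n']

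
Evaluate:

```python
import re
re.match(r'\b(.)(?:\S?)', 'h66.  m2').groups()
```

('h',)

The match spans [0:2] → 'h6'.
Captured: group 1 = 'h'.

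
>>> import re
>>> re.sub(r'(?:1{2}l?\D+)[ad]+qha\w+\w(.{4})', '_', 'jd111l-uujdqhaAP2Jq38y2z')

'jd1_'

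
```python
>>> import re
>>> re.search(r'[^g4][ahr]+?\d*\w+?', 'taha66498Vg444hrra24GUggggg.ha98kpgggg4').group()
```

This matches any character except [g4]; then one or more of one of [ahr] (lazy), then zero or more of a digit, then one or more of a word character (lazy).
A non-greedy quantifier consumes as few characters as it can — just enough that the remainder of the pattern still matches from where it stops; whatever follows it matches normally.
`re.search` scans for the first position where the pattern succeeds.
The match spans [0:3] → 'tah'.

'tah'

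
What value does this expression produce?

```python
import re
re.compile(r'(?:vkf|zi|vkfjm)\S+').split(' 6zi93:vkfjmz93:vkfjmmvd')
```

[' 6', '']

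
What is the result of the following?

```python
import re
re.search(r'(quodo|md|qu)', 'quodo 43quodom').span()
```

(0, 5)

Alternation isn't longest-match — the leftmost alternative that fits at this position is chosen.
The match spans [0:5] → 'quodo'.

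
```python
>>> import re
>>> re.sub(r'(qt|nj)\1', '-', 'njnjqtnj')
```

'-qtnj'

`\1` is not a pattern — it's the concrete string captured by group 1, re-applied verbatim.
Each match is replaced by '-'.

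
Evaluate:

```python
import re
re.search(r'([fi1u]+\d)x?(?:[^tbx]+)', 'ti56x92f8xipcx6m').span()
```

Pattern: one or more of one of [fi1u], then a digit (captured); then optionally a literal 'x'; then one or more of any character except [tbx] (non-capturing group).
The match spans [1:4] → 'i56'.

(1, 4)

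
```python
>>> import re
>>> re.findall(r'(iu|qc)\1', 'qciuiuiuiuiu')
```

['iu', 'iu']

The backreference `\1` re-matches whatever the first group consumed, character for character.
Scanning left to right: at [2:6] match 'iuiu', group 1 = 'iu'; at [6:10] match 'iuiu', group 1 = 'iu'.
`findall` collects group 1 from each match (2 total).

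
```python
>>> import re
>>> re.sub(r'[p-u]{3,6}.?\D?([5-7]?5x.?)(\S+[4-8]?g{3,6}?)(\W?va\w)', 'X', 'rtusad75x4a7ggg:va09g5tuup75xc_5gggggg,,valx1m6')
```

This matches 3 to 6 of a character in [p-u], then optionally any character, then optionally a non-digit; then optionally a character in [5-7], then the literal '5x', then optionally any character (captured); then one or more of a non-whitespace character, then optionally a character in [4-8], then 3 to 6 of a literal 'g' (lazy) (captured); then optionally a non-word character, then the literal 'va', then a word character (captured).
Matches: at [0:19] → 'rtusad75x4a7ggg:va0'.
Every occurrence is swapped for 'X'.

'X9g5tuup75xc_5gggggg,,valx1m6'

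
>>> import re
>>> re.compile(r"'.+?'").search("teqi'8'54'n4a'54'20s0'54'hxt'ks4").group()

A `+?`/`*?`/`{m,n}?` starts at its minimum and grows only as far as needed for what follows to match.
The match spans [4:7] → "'8'".

"'8'"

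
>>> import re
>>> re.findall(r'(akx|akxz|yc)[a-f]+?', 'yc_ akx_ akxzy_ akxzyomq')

[]

One capturing group, so `findall` returns just the captured substring from each match — 0 in all.
Nothing in the string satisfies the pattern, so the list is empty.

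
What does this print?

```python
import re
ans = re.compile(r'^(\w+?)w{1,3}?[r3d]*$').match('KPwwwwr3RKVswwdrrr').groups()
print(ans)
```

The match spans [0:18] → 'KPwwwwr3RKVswwdrrr'.
Captured: group 1 = 'KPwwwwr3RKVs'.

('KPwwwwr3RKVs',)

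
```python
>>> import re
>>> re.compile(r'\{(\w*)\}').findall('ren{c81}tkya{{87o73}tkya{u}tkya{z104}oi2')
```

['c81', '87o73', 'u', 'z104']

Matches: at [3:8] match '{c81}', group 1 = 'c81'; at [13:20] match '{87o73}', group 1 = '87o73'; at [24:27] match '{u}', group 1 = 'u'; at [31:37] match '{z104}', group 1 = 'z104'.
With a single group, `findall` returns only what that group captured — 4 items.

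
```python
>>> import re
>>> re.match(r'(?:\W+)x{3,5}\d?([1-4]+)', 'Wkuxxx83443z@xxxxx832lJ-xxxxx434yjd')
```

None

The pattern matches one or more of a non-word character (non-capturing group); then 3 to 5 of a literal 'x', then optionally a digit; then one or more of a character in [1-4] (captured).
`re.match` only tries the pattern at the start of the string.
Here position 0 doesn't satisfy it, so the call returns None.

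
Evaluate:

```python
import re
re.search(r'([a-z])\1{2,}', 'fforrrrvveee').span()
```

(3, 7)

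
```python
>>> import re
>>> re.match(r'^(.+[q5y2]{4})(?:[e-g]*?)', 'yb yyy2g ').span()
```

The pattern matches anchored at the start of the string; then one or more of any character, then exactly 4 of one of [q5y2] (captured); then zero or more of a character in [e-g] (lazy) (non-capturing group).
`re.match` won't scan ahead — the pattern has to work from the very first character.
The match spans [0:7] → 'yb yyy2'.
Captured: group 1 = 'yb yyy2'.

(0, 7)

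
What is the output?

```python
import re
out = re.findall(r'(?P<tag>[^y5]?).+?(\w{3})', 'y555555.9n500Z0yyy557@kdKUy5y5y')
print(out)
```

[('', '555'), ('', '9n5'), ('0', 'Z0y'), ('', 'y55'), ('7', 'kdK'), ('U', '5y5')]

The pattern matches optionally any character except [y5] (captured as 'tag'); then one or more of any character (lazy); then exactly 3 of a word character (captured).
Scanning left to right: at [0:4] match 'y555', groups = ('', '555'); at [4:11] match '555.9n5', groups = ('', '9n5'); at [11:16] match '00Z0y', groups = ('0', 'Z0y'); at [16:20] match 'yy55', groups = ('', 'y55'); at [20:25] match '7@kdK', groups = ('7', 'kdK'); ….
2 groups means each result is a tuple of 2 captured strings — 6 here.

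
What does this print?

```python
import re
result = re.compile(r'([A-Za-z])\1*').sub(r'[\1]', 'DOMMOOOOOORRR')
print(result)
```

[D][O][M][O][R]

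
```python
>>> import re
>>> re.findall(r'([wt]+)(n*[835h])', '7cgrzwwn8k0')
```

This matches one or more of one of [wt] (captured); then zero or more of a literal 'n', then one of [835h] (captured).
Matches: at [5:9] match 'wwn8', groups = ('ww', 'n8').
Multiple groups make `findall` return tuples — one 2-tuple for the one match.

[('ww', 'n8')]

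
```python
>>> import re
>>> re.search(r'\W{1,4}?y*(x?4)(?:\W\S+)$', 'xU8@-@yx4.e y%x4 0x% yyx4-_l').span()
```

(19, 28)

The pattern matches 1 to 4 of a non-word character (lazy), then zero or more of a literal 'y'; then optionally a literal 'x', then the literal '4' (captured); then a non-word character, then one or more of a non-whitespace character (non-capturing group); then anchored at the end.
`search` walks the string left to right and returns the first match it finds.
The match spans [19:28] → '% yyx4-_l'.
Captured: group 1 = 'x4'.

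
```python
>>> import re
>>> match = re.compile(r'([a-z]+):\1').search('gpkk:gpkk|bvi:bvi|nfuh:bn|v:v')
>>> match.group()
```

'gpkk:gpkk'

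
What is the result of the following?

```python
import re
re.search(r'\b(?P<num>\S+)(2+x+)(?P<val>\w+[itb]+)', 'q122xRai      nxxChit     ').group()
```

'q122xRai'

This matches a word boundary (`\b`, zero-width); then one or more of a non-whitespace character (captured as 'num'); then one or more of a literal '2', then one or more of a literal 'x' (captured); then one or more of a word character, then one or more of one of [itb] (captured as 'val').
The match spans [0:8] → 'q122xRai'.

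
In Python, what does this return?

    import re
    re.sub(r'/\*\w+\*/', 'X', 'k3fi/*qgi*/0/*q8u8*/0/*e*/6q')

Matches: at [4:11] → '/*qgi*/'; at [12:20] → '/*q8u8*/'; at [21:26] → '/*e*/'.
`sub` substitutes 'X' at each match site.

'k3fiX0X0X6q'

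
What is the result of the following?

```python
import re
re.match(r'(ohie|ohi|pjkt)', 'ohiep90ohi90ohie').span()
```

(0, 4)

Alternation isn't longest-match — the leftmost alternative that fits at this position is chosen.
With `match`, the pattern is implicitly anchored at the beginning.
The match spans [0:4] → 'ohie'.
Captured: group 1 = 'ohie'.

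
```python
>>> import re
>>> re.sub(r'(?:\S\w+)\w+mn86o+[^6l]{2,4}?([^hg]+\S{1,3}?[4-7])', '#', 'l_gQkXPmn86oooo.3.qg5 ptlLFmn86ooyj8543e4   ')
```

This matches a non-whitespace character, then one or more of a word character (non-capturing group); then one or more of a word character, then the literal 'mn8'; then the literal '6', then one or more of the literal 'o', then 2 to 4 of any character except [6l] (lazy); then one or more of any character except [hg], then 1 to 3 of a non-whitespace character (lazy), then a character in [4-7] (captured).
Matches: at [0:21] → 'l_gQkXPmn86oooo.3.qg5'; at [22:41] → 'ptlLFmn86ooyj8543e4'.
Each match is replaced by '#'.

'# #   '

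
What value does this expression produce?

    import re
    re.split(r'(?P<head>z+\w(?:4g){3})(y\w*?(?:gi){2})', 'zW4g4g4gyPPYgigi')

['', 'zW4g4g4g', 'yPPYgigi', '']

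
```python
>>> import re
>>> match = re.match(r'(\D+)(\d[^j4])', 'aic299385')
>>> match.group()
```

'aic29'

`re.match` only tries the pattern at the start of the string.
The match spans [0:5] → 'aic29'.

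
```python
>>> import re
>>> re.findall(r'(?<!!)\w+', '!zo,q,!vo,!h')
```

The negative lookahead/lookbehind blocks any match where the forbidden context is present.
Scanning left to right: at [2:3] → 'o'; at [4:5] → 'q'; at [8:9] → 'o'.
`findall` yields the raw match text (3 of them) because the pattern has no groups.

['o', 'q', 'o']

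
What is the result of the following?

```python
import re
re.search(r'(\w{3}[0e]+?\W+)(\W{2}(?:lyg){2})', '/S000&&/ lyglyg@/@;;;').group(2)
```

'/ lyglyg'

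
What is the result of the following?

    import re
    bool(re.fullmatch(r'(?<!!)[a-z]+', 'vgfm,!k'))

False

The negative lookaround is zero-width — it rules out positions where the adjacent text would match, without consuming anything.
For `fullmatch`, every character of the input must be accounted for by the pattern.
Here the string isn't matched end-to-end, so the call returns None, and `bool(None)` is False.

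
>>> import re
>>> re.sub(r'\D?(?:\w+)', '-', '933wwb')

The pattern matches optionally a non-digit; then one or more of a word character (non-capturing group).
Matches: at [0:6] → '933wwb'.
Every occurrence is swapped for '-'.

'-'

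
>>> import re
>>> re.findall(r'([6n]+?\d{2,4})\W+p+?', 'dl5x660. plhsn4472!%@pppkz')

Pattern: one or more of one of [6n] (lazy), then 2 to 4 of a digit (captured); then one or more of a non-word character, then one or more of the literal 'p' (lazy).
Matches: at [4:10] match '660. p', group 1 = '660'; at [13:22] match 'n4472!%@p', group 1 = 'n4472'.
One capturing group, so `findall` returns just the captured substring from each match — 2 in all.

['660', 'n4472']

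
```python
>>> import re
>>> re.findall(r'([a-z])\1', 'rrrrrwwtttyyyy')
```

['r', 'r', 'w', 't', 'y', 'y']

After group 1 captures some text, `\1` only succeeds where that same text appears again.
Matches: at [0:2] match 'rr', group 1 = 'r'; at [2:4] match 'rr', group 1 = 'r'; at [5:7] match 'ww', group 1 = 'w'; at [7:9] match 'tt', group 1 = 't'; at [10:12] match 'yy', group 1 = 'y'; ….
One capturing group, so `findall` returns just the captured substring from each match — 6 in all.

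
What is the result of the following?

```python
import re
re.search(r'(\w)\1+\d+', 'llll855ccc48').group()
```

'llll855'

The backreference `\1` re-matches whatever the first group consumed, character for character.
`re.search` scans for the first position where the pattern succeeds.
The match spans [0:7] → 'llll855'.
Captured: group 1 = 'l'.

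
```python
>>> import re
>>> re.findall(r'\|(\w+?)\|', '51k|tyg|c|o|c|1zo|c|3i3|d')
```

['tyg', 'o', '1zo', '3i3']

Matches: at [3:8] match '|tyg|', group 1 = 'tyg'; at [9:12] match '|o|', group 1 = 'o'; at [13:18] match '|1zo|', group 1 = '1zo'; at [19:24] match '|3i3|', group 1 = '3i3'.
With a single group, `findall` returns only what that group captured — 4 items.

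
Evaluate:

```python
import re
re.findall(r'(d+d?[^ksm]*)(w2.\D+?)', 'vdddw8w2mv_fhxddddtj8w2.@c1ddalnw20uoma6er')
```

`findall` packs the 2 group values into a tuple for every match.

[('dddw8', 'w2mv'), ('ddddtj8w2.@c1ddaln', 'w20u')]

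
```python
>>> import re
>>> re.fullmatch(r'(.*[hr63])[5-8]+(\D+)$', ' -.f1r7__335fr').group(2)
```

The pattern matches zero or more of any character, then one of [hr63] (captured); then one or more of a character in [5-8]; then one or more of a non-digit (captured); then anchored at the end.
`re.fullmatch` requires the pattern to consume the entire string.
The match spans [0:14] → ' -.f1r7__335fr'.
Captured: group 1 = ' -.f1r7__33', group 2 = 'fr'.

'fr'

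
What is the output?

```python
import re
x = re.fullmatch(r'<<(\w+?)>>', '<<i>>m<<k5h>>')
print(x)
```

`fullmatch` succeeds only if the pattern covers the string from start to end.
Here the pattern can't cover the whole string, so the call returns None.

None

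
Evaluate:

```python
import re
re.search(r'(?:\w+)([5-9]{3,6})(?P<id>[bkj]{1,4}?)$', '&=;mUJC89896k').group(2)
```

'k'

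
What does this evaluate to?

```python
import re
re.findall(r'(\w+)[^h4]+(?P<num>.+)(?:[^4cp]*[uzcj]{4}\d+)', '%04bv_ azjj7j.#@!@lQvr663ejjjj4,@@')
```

With 2 capturing groups, `findall` returns a 2-tuple per match.

[('04bv_', 'e')]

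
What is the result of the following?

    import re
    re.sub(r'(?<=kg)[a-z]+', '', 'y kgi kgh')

'y kg kg'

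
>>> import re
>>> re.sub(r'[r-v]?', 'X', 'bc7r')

'XbXcX7XX'

This matches optionally a character in [r-v].
Matches: at [0:0] → ''; at [1:1] → ''; at [2:2] → ''; at [3:4] → 'r'; at [4:4] → ''.
Every occurrence is swapped for 'X'.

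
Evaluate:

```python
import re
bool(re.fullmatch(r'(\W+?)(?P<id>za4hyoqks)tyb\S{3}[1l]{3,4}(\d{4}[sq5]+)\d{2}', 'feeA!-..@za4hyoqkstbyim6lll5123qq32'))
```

Pattern: one or more of a non-word character (lazy) (captured); then the literal 'za4', then the literal 'hyo', then the literal 'qks' (captured as 'id'); then the literal 'tyb', then exactly 3 of a non-whitespace character, then 3 to 4 of one of [1l]; then exactly 4 of a digit, then one or more of one of [sq5] (captured); then exactly 2 of a digit.
For `fullmatch`, every character of the input must be accounted for by the pattern.
Here there's no way to consume every character, so the call returns None, and `bool(None)` is False.

False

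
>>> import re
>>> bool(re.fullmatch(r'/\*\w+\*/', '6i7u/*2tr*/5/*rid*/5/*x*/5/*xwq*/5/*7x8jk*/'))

For `fullmatch`, every character of the input must be accounted for by the pattern.
Here the string isn't matched end-to-end, so the call returns None, and `bool(None)` is False.

False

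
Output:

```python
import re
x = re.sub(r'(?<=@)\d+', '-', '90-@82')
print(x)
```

The `(?=…)`/`(?<=…)` assertion just peeks at neighbouring text; it doesn't advance the match position.
Each match is replaced by '-'.

90-@-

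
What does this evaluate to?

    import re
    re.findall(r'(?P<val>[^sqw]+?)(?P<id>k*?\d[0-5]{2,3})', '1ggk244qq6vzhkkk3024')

[('1gg', 'k244'), ('6vzh', 'kkk3024')]

The pattern matches one or more of any character except [sqw] (lazy) (captured as 'val'); then zero or more of the literal 'k' (lazy), then a digit, then 2 to 3 of a character in [0-5] (captured as 'id').
Because the quantifier is non-greedy, it stops expanding at the earliest point where the rest of the pattern can succeed.
Walking the string: at [0:7] match '1ggk244', groups = ('1gg', 'k244'); at [9:20] match '6vzhkkk3024', groups = ('6vzh', 'kkk3024').
2 groups means each result is a tuple of 2 captured strings — 2 here.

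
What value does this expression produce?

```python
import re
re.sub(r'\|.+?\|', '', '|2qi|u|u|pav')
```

A non-greedy quantifier consumes as few characters as it can — just enough that the remainder of the pattern still matches from where it stops; whatever follows it matches normally.
`sub` substitutes '' at each match site.

'upav'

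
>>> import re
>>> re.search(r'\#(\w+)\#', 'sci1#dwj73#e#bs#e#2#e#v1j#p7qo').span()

(4, 11)

The match spans [4:11] → '#dwj73#'.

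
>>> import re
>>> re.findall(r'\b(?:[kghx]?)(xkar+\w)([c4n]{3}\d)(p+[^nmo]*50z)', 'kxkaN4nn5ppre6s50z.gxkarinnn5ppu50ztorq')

Pattern: a word boundary (`\b`, zero-width); then optionally one of [kghx] (non-capturing group); then the literal 'xka', then one or more of the literal 'r', then a word character (captured); then exactly 3 of one of [c4n], then a digit (captured); then one or more of a literal 'p', then zero or more of any character except [nmo], then the literal '50z' (captured).
With 3 capturing groups, `findall` returns a 3-tuple per match.

[('xkari', 'nnn5', 'ppu50z')]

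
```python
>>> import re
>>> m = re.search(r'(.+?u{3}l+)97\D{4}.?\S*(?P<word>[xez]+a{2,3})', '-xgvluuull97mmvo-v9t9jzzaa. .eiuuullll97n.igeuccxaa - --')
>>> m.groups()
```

('-xgvluuull', 'zaa')

The match spans [0:26] → '-xgvluuull97mmvo-v9t9jzzaa'.
Captured: group 1 = '-xgvluuull', group 2 = 'zaa'.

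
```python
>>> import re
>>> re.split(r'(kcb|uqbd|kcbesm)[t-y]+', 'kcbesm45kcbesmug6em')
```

['kcbesm45', 'kcbesm', 'g6em']

Matches to split on: at [8:15] → 'kcbesmu'.
With a capturing group present, the delimiter's captured portion is kept in the result list.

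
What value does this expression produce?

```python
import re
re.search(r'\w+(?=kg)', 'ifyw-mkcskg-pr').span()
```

(5, 9)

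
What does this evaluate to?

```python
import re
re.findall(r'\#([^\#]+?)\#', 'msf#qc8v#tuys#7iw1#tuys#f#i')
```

['qc8v', '7iw1', 'f']

`findall` collects group 1 from each match (3 total).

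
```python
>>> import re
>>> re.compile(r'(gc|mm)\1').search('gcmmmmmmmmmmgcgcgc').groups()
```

`\1` has to match the exact text group 1 already captured.
`search` walks the string left to right and returns the first match it finds.
The match spans [2:6] → 'mmmm'.
Captured: group 1 = 'mm'.

('mm',)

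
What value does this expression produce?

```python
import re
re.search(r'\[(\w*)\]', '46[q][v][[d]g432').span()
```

The match spans [2:5] → '[q]'.

(2, 5)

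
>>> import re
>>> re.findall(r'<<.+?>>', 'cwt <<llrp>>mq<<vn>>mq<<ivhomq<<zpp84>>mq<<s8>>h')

Because the quantifier is non-greedy, it stops expanding at the earliest point where the rest of the pattern can succeed.
Walking the string: at [4:12] → '<<llrp>>'; at [14:20] → '<<vn>>'; at [22:39] → '<<ivhomq<<zpp84>>'; at [41:47] → '<<s8>>'.
Since nothing is captured, `findall` lists the 4 matched substrings directly.

['<<llrp>>', '<<vn>>', '<<ivhomq<<zpp84>>', '<<s8>>']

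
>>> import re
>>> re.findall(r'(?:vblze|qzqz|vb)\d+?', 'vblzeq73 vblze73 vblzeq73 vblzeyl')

['vblze7']

Since nothing is captured, `findall` lists the 1 matched substring directly.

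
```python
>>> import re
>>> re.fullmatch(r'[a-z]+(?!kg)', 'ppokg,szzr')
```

None

Because the assertion is negative and zero-width, positions next to the forbidden text are skipped.
For `fullmatch`, every character of the input must be accounted for by the pattern.
Here there's no way to consume every character, so the call returns None.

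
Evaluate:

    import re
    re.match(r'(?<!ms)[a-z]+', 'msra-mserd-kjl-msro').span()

`match` is anchored at position 0; if the pattern doesn't fit there, it returns None.
The match spans [0:4] → 'msra'.

(0, 4)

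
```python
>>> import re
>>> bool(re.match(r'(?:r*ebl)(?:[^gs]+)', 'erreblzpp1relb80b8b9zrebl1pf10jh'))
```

False

The pattern matches zero or more of the literal 'r', then the literal 'ebl' (non-capturing group); then one or more of any character except [gs] (non-capturing group).
`re.match` only tries the pattern at the start of the string.
Here the pattern fails at index 0, so the call returns None, and `bool(None)` is False.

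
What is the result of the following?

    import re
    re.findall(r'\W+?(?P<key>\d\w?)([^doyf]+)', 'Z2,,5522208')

The pattern matches one or more of a non-word character (lazy); then a digit, then optionally a word character (captured as 'key'); then one or more of any character except [doyf] (captured).
Scanning left to right: at [2:11] match ',,5522208', groups = ('55', '22208').
Multiple groups make `findall` return tuples — one 2-tuple for the one match.

[('55', '22208')]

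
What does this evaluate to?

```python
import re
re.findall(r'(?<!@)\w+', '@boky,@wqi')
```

A negative assertion filters positions out without eating any characters.
With no groups in the pattern, `findall` gives back each whole match — 2 here.

['oky', 'qi']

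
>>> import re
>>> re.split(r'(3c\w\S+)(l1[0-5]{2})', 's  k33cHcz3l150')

['s  k3', '3cHcz3', 'l150', '']

Pattern: the literal '3c', then a word character, then one or more of a non-whitespace character (captured); then the literal 'l1', then exactly 2 of a character in [0-5] (captured).
Matches to split on: at [5:15] → '3cHcz3l150'.
Because the pattern has a capturing group, `split` also inserts each captured text between the pieces.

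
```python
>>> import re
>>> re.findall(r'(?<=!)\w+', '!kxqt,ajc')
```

The lookaround is zero-width — it requires the adjacent text to match without consuming it, so the asserted text isn't part of the match.
Scanning left to right: at [1:5] → 'kxqt'.
`findall` yields the raw match text (1 of them) because the pattern has no groups.

['kxqt']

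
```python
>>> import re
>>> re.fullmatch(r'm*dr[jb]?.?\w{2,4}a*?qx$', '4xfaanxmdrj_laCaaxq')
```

None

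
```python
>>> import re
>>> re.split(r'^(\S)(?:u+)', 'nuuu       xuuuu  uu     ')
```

Pattern: anchored at the start of the string; then a non-whitespace character (captured); then one or more of a literal 'u' (non-capturing group).
Matches to split on: at [0:4] → 'nuuu'.
`re.split` interleaves the captured-group text with the surrounding fragments.

['', 'n', '       xuuuu  uu     ']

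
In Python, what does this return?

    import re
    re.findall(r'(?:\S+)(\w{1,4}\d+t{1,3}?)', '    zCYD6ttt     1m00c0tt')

This matches one or more of a non-whitespace character (non-capturing group); then 1 to 4 of a word character, then one or more of a digit, then 1 to 3 of a literal 't' (lazy) (captured).
The `?` after the quantifier makes it lazy — it takes as little as possible before letting the rest of the pattern try.
Matches: at [4:10] match 'zCYD6t', group 1 = 'D6t'; at [17:24] match '1m00c0t', group 1 = 'c0t'.
Because there's exactly one group, `findall` drops the full match and keeps group 1 from each hit.

['D6t', 'c0t']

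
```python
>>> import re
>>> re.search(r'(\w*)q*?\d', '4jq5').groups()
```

Pattern: zero or more of a word character (captured); then zero or more of the literal 'q' (lazy), then a digit.
`re.search` tries every starting position until one works.
The match spans [0:4] → '4jq5'.
Captured: group 1 = '4jq'.

('4jq',)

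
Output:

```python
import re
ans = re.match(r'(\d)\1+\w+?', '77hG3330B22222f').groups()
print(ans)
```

The backreference `\1` re-matches whatever the first group consumed, character for character.
`re.match` only tries the pattern at the start of the string.
The match spans [0:3] → '77h'.
Captured: group 1 = '7'.

('7',)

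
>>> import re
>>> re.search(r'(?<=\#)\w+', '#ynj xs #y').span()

Because the assertion is zero-width, the text it checks is not consumed and won't appear in the result.
`re.search` tries every starting position until one works.
The match spans [1:4] → 'ynj'.

(1, 4)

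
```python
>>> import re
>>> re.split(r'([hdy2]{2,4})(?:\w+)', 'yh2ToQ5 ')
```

['', 'yh2', ' ']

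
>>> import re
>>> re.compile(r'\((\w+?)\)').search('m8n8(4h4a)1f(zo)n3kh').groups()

('4h4a',)

Unlike `match`, `search` isn't anchored — it looks for the pattern anywhere in the string.
The match spans [4:10] → '(4h4a)'.
Captured: group 1 = '4h4a'.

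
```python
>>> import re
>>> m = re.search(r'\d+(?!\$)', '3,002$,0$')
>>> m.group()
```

The negative lookaround is zero-width — it rules out positions where the adjacent text would match, without consuming anything.
Unlike `match`, `search` isn't anchored — it looks for the pattern anywhere in the string.
The match spans [0:1] → '3'.

'3'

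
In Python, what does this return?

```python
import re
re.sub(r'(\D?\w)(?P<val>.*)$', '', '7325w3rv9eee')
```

''

This matches optionally a non-digit, then a word character (captured); then zero or more of any character (captured as 'val'); then anchored at the end.
Matches: at [0:12] → '7325w3rv9eee'.
Every occurrence is swapped for ''.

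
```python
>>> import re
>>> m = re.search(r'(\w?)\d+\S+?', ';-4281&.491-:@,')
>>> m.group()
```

With the lazy modifier that quantifier settles for the fewest repetitions that let the rest of the pattern succeed (the atoms after it are unaffected and can still be greedy).
The match spans [2:7] → '4281&'.

'4281&'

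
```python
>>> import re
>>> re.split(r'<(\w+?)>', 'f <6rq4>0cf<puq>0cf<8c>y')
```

Matches to split on: at [2:8] → '<6rq4>'; at [11:16] → '<puq>'; at [19:23] → '<8c>'.
With a capturing group present, the delimiter's captured portion is kept in the result list.

['f ', '6rq4', '0cf', 'puq', '0cf', '8c', 'y']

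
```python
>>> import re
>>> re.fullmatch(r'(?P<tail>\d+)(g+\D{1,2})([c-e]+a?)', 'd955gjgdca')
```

Pattern: one or more of a digit (captured as 'tail'); then one or more of the literal 'g', then 1 to 2 of a non-digit (captured); then one or more of a character in [c-e], then optionally the literal 'a' (captured).
`re.fullmatch` requires the pattern to consume the entire string.
Here there's no way to consume every character, so the call returns None.

None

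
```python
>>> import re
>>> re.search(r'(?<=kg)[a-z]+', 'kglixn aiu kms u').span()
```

The `(?=…)`/`(?<=…)` assertion just peeks at neighbouring text; it doesn't advance the match position.
The match spans [2:6] → 'lixn'.

(2, 6)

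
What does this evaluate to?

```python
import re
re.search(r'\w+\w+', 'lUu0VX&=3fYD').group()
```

'lUu0VX'

The pattern matches one or more of a word character; then one or more of a word character.
`search` walks the string left to right and returns the first match it finds.
The match spans [0:6] → 'lUu0VX'.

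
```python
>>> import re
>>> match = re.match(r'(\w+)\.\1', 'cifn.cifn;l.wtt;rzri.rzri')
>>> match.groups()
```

('cifn',)

`\1` is not a pattern — it's the concrete string captured by group 1, re-applied verbatim.
`re.match` only tries the pattern at the start of the string.
The match spans [0:9] → 'cifn.cifn'.
Captured: group 1 = 'cifn'.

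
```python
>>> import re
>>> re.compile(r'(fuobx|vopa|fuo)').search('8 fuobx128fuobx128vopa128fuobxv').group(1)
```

The match spans [2:7] → 'fuobx'.
Captured: group 1 = 'fuobx'.

'fuobx'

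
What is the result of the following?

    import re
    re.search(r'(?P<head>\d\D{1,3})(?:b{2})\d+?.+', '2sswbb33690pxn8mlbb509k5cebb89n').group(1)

This matches a digit, then 1 to 3 of a non-digit (captured as 'head'); then exactly 2 of a literal 'b' (non-capturing group); then one or more of a digit (lazy); then one or more of any character.
`re.search` scans for the first position where the pattern succeeds.
The match spans [0:31] → '2sswbb33690pxn8mlbb509k5cebb89n'.
Captured: group 1 = '2ssw'.

'2ssw'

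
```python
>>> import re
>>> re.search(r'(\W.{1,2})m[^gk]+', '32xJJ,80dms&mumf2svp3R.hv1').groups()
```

('&mu',)

Pattern: a non-word character, then 1 to 2 of any character (captured); then a literal 'm', then one or more of any character except [gk].
`search` walks the string left to right and returns the first match it finds.
The match spans [11:26] → '&mumf2svp3R.hv1'.
Captured: group 1 = '&mu'.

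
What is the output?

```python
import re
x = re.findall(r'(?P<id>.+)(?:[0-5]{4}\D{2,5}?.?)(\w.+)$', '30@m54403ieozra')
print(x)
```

The pattern matches one or more of any character (captured as 'id'); then exactly 4 of a character in [0-5], then 2 to 5 of a non-digit (lazy), then optionally any character (non-capturing group); then a word character, then one or more of any character (captured); then anchored at the end.
Lazy quantifiers expand one character at a time until the remainder of the pattern can match.
Scanning left to right: at [0:15] match '30@m54403ieozra', groups = ('30@m5', 'zra').
Multiple groups make `findall` return tuples — one 2-tuple for the one match.

[('30@m5', 'zra')]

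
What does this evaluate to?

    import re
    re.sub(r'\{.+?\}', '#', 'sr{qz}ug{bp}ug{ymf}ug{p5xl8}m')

'sr#ug#ug#ug#m'

A non-greedy quantifier consumes as few characters as it can — just enough that the remainder of the pattern still matches from where it stops; whatever follows it matches normally.
Each match is replaced by '#'.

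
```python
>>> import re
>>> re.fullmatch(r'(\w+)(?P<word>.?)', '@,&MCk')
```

None

`re.fullmatch` requires the pattern to consume the entire string.
Here the pattern can't cover the whole string, so the call returns None.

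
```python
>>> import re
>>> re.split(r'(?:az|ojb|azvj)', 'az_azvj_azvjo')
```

['', '_', 'vj_', 'vjo']

Branches in `(...|...)` are attempted left-to-right; the first branch that allows the whole pattern to succeed is taken.
The string is cut at each match, leaving 4 pieces.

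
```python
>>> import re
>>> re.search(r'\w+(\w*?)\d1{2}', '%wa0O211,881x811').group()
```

'wa0O211'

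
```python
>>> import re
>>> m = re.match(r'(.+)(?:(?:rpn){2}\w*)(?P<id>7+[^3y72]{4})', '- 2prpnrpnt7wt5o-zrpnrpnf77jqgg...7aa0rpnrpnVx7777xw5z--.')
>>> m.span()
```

(0, 54)

The pattern matches one or more of any character (captured); then the literal 'rpn' repeated 2 times, then zero or more of a word character (non-capturing group); then one or more of a literal '7', then exactly 4 of any character except [3y72] (captured as 'id').
With `match`, the pattern is implicitly anchored at the beginning.
The match spans [0:54] → '- 2prpnrpnt7wt5o-zrpnrpnf77jqgg...7aa0rpnrpnVx7777xw5z'.
Captured: group 1 = '- 2prpnrpnt7wt5o-zrpnrpnf77jqgg...7aa0', group 2 = '7xw5z'.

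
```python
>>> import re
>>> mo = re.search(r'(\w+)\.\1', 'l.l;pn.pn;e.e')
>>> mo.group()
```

'l.l'

The backreference `\1` re-matches whatever the first group consumed, character for character.
Unlike `match`, `search` isn't anchored — it looks for the pattern anywhere in the string.
The match spans [0:3] → 'l.l'.
Captured: group 1 = 'l'.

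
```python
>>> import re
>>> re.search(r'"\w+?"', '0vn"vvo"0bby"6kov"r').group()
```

'"vvo"'

Unlike `match`, `search` isn't anchored — it looks for the pattern anywhere in the string.
The match spans [3:8] → '"vvo"'.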